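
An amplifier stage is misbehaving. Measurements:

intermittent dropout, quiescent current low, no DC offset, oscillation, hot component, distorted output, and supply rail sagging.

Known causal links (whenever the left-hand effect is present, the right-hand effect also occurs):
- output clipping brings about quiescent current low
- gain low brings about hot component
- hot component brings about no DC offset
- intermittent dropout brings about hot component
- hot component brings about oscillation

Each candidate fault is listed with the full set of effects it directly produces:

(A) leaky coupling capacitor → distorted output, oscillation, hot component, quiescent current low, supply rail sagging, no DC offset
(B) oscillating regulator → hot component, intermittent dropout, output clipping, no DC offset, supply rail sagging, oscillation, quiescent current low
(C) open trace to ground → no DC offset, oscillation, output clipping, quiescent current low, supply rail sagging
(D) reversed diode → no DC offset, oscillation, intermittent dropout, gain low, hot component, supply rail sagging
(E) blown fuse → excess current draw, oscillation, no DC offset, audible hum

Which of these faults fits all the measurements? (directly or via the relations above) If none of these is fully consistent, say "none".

none

Per-candidate check:
(A) leaky coupling capacitor — intermittent dropout ✗; quiescent current low ✓; no DC offset ✓; oscillation ✓; hot component ✓; distorted output ✓; supply rail sagging ✓
(B) oscillating regulator — does not account for distorted output
(C) open trace to ground — does not account for intermittent dropout, hot component, distorted output
(D) reversed diode — intermittent dropout ✓; quiescent current low ✗; no DC offset ✓; oscillation ✓; hot component ✓; distorted output ✗; supply rail sagging ✓
(E) blown fuse — intermittent dropout ✗; quiescent current low ✗; no DC offset ✓; oscillation ✓; hot component ✗; distorted output ✗; supply rail sagging ✗
No candidate is consistent with all observations.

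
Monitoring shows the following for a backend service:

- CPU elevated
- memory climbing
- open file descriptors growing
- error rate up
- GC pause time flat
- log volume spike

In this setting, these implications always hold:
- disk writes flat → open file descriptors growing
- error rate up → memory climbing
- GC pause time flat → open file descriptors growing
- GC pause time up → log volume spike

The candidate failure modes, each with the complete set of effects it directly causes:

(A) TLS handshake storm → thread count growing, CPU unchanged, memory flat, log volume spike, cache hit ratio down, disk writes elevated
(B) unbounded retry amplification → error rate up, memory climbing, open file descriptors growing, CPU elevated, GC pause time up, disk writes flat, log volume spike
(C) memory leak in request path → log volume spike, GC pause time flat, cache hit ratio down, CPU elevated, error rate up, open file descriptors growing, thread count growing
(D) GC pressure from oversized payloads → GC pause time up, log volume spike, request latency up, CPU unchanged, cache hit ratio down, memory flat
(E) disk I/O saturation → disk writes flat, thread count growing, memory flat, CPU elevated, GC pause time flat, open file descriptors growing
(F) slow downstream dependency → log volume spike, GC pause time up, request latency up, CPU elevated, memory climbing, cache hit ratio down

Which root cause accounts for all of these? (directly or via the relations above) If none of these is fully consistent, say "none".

C

Testing each hypothesis:
(A) TLS handshake storm — CPU elevated -; memory climbing -; open file descriptors growing -; error rate up -; GC pause time flat -; log volume spike +
(B) unbounded retry amplification — fails on GC pause time flat (predicts GC pause time up, not GC pause time flat)
(C) memory leak in request path — accounts for every observation (memory climbing via error rate up → memory climbing)
(D) GC pressure from oversized payloads — fails on CPU elevated, memory climbing, open file descriptors growing, error rate up, GC pause time flat (predicts CPU unchanged, not CPU elevated; predicts memory flat, not memory climbing; predicts GC pause time up, not GC pause time flat)
(E) disk I/O saturation — fails on memory climbing, error rate up, log volume spike (predicts memory flat, not memory climbing)
(F) slow downstream dependency — CPU elevated +; memory climbing +; open file descriptors growing -; error rate up -; GC pause time flat -; log volume spike +
(C) is the only candidate with no mismatches.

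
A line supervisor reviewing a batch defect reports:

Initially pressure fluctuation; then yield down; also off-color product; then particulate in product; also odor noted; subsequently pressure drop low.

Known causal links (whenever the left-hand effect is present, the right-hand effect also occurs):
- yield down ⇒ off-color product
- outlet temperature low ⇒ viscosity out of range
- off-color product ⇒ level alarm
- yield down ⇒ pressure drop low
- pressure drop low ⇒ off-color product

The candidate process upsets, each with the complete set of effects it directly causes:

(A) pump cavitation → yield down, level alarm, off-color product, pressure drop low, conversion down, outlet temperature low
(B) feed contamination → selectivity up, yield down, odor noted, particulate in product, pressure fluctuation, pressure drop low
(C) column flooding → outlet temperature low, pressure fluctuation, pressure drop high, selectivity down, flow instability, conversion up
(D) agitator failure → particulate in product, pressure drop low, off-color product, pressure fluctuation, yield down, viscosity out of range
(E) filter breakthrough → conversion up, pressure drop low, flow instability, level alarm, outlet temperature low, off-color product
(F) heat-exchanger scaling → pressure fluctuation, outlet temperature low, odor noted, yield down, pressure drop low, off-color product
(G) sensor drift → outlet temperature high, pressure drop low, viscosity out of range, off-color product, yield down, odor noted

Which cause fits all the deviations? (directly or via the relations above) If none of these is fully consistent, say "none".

B

Testing each hypothesis:
(A) pump cavitation — does not account for pressure fluctuation, particulate in product, odor noted
(B) feed contamination — pressure fluctuation match; yield down match; off-color product match (by pressure drop low → off-color product); particulate in product match; odor noted match; pressure drop low match
(C) column flooding — pressure fluctuation match; yield down miss; off-color product miss; particulate in product miss; odor noted miss; pressure drop low miss
(D) agitator failure — does not account for odor noted
(E) filter breakthrough — pressure fluctuation miss; yield down miss; off-color product match; particulate in product miss; odor noted miss; pressure drop low match
(F) heat-exchanger scaling — does not account for particulate in product
(G) sensor drift — pressure fluctuation miss; yield down match; off-color product match; particulate in product miss; odor noted match; pressure drop low match
Only (B) is consistent with every observation.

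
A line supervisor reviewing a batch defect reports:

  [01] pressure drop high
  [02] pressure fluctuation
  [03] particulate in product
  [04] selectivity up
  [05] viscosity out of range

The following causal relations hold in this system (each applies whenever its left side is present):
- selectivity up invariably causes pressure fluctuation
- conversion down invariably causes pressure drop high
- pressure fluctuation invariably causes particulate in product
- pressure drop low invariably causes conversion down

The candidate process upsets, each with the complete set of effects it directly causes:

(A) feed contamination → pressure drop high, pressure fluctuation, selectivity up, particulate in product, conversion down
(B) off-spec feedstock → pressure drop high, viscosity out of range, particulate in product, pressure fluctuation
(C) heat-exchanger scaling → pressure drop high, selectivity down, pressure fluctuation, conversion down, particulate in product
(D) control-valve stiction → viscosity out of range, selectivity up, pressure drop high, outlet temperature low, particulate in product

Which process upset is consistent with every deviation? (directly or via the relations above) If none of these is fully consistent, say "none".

D

Checking each candidate against the observations:
(A) feed contamination — pressure drop high yes; pressure fluctuation yes; particulate in product yes; selectivity up yes; viscosity out of range NO
(B) off-spec feedstock — does not account for selectivity up
(C) heat-exchanger scaling — pressure drop high yes; pressure fluctuation yes; particulate in product yes; selectivity up NO; viscosity out of range NO
(D) control-valve stiction — pressure drop high yes; pressure fluctuation yes (via selectivity up → pressure fluctuation); particulate in product yes; selectivity up yes; viscosity out of range yes
(D) alone accounts for all the evidence.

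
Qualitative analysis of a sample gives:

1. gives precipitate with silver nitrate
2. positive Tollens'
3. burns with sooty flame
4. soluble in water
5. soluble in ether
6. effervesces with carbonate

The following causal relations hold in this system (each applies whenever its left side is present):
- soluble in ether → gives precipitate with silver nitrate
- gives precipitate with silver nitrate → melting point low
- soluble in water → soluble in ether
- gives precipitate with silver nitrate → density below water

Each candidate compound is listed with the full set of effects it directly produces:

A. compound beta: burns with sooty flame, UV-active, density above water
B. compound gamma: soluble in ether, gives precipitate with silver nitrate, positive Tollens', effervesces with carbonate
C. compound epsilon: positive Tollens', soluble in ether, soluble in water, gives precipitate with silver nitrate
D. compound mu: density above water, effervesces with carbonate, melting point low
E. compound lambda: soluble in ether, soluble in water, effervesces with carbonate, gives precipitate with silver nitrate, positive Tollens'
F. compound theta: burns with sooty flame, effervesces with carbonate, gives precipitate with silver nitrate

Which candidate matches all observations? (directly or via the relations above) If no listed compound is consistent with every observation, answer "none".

Checking each candidate against the observations:
(A) compound beta — does not account for gives precipitate with silver nitrate, positive Tollens', soluble in water, soluble in ether, effervesces with carbonate
(B) compound gamma — does not account for burns with sooty flame, soluble in water
(C) compound epsilon — does not account for burns with sooty flame, effervesces with carbonate
(D) compound mu — gives precipitate with silver nitrate -; positive Tollens' -; burns with sooty flame -; soluble in water -; soluble in ether -; effervesces with carbonate +
(E) compound lambda — does not account for burns with sooty flame
(F) compound theta — gives precipitate with silver nitrate +; positive Tollens' -; burns with sooty flame +; soluble in water -; soluble in ether -; effervesces with carbonate +
No candidate is consistent with all observations.

none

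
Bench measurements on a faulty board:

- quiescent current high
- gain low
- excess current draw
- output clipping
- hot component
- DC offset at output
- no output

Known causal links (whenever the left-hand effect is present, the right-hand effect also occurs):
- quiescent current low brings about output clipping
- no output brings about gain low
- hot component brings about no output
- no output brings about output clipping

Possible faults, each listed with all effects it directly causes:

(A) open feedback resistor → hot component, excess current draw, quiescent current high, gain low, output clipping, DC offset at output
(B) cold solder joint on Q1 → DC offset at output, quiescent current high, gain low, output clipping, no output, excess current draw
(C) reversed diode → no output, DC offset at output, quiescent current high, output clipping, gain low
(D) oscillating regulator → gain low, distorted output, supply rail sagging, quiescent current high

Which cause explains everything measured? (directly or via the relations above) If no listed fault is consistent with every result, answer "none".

Checking each candidate against the observations:
(A) open feedback resistor — quiescent current high yes; gain low yes; excess current draw yes; output clipping yes; hot component yes; DC offset at output yes; no output yes (through hot component → no output)
(B) cold solder joint on Q1 — quiescent current high yes; gain low yes; excess current draw yes; output clipping yes; hot component NO; DC offset at output yes; no output yes
(C) reversed diode — quiescent current high yes; gain low yes; excess current draw NO; output clipping yes; hot component NO; DC offset at output yes; no output yes
(D) oscillating regulator — does not account for excess current draw, output clipping, hot component, DC offset at output, no output
(A) is the only candidate with no mismatches.

A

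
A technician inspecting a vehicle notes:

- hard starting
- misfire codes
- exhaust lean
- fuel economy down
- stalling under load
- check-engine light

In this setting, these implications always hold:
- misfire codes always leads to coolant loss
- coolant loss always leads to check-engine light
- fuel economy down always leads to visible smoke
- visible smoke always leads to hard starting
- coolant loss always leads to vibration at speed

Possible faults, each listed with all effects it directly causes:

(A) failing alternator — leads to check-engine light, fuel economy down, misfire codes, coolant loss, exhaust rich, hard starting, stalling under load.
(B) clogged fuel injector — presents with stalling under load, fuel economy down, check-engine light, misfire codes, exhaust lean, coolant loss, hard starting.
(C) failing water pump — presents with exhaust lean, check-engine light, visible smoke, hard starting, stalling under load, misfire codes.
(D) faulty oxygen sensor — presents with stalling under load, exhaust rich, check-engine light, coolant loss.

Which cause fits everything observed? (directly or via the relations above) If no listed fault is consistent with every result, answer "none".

B

For each candidate, compare predicted effects to what was observed:
(A) failing alternator — hard starting ✓; misfire codes ✓; exhaust lean ✗; fuel economy down ✓; stalling under load ✓; check-engine light ✓
(B) clogged fuel injector — accounts for every observation
(C) failing water pump — hard starting ✓; misfire codes ✓; exhaust lean ✓; fuel economy down ✗; stalling under load ✓; check-engine light ✓
(D) faulty oxygen sensor — hard starting ✗; misfire codes ✗; exhaust lean ✗; fuel economy down ✗; stalling under load ✓; check-engine light ✓
(B) alone accounts for all the evidence.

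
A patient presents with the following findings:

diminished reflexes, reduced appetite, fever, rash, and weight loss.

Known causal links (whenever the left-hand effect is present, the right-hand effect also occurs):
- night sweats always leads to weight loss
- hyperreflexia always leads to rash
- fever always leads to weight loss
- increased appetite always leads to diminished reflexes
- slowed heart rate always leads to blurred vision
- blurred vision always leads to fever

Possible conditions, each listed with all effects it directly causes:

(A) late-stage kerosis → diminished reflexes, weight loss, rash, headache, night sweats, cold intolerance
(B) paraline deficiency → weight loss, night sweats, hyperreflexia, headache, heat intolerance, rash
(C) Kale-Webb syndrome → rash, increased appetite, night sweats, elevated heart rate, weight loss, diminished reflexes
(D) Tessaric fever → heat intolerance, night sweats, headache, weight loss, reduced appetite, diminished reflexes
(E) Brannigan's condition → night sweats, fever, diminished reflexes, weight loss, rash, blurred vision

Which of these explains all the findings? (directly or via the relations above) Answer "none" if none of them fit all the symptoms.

none

For each candidate, compare predicted effects to what was observed:
(A) late-stage kerosis — does not account for reduced appetite, fever
(B) paraline deficiency — diminished reflexes miss; reduced appetite miss; fever miss; rash match; weight loss match
(C) Kale-Webb syndrome — fails on reduced appetite, fever (predicts increased appetite, not reduced appetite)
(D) Tessaric fever — diminished reflexes match; reduced appetite match; fever miss; rash miss; weight loss match
(E) Brannigan's condition — does not account for reduced appetite
None of the listed candidates fits everything.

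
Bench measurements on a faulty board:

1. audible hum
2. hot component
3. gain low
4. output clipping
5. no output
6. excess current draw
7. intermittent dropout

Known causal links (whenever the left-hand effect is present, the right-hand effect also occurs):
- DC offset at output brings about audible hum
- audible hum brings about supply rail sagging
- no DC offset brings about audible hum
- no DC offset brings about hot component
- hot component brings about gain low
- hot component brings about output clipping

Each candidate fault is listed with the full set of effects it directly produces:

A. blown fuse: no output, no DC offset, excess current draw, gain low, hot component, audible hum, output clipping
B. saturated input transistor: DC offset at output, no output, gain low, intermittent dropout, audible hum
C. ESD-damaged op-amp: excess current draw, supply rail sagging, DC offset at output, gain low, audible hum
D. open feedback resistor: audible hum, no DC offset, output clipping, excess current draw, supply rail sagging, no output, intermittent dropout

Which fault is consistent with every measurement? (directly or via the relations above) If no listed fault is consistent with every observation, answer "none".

D

For each candidate, compare predicted effects to what was observed:
(A) blown fuse — audible hum match; hot component match; gain low match; output clipping match; no output match; excess current draw match; intermittent dropout miss
(B) saturated input transistor — audible hum match; hot component miss; gain low match; output clipping miss; no output match; excess current draw miss; intermittent dropout match
(C) ESD-damaged op-amp — audible hum match; hot component miss; gain low match; output clipping miss; no output miss; excess current draw match; intermittent dropout miss
(D) open feedback resistor — audible hum match; hot component match (through no DC offset → hot component); gain low match (through no DC offset → hot component → gain low); output clipping match; no output match; excess current draw match; intermittent dropout match
(D) is the only candidate with no mismatches.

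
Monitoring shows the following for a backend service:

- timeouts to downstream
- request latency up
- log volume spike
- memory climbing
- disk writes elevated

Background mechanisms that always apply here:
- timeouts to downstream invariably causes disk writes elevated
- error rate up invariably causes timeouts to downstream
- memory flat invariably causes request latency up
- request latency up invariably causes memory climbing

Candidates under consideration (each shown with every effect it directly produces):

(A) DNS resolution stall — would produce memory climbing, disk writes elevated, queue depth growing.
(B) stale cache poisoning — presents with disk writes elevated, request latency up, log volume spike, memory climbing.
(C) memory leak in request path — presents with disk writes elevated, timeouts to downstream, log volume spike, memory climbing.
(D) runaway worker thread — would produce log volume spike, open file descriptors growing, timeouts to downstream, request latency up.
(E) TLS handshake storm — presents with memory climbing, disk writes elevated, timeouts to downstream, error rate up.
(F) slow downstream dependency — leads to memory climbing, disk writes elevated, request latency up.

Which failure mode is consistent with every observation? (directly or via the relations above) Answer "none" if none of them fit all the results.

D

Per-candidate check:
(A) DNS resolution stall — does not account for timeouts to downstream, request latency up, log volume spike
(B) stale cache poisoning — timeouts to downstream NO; request latency up yes; log volume spike yes; memory climbing yes; disk writes elevated yes
(C) memory leak in request path — timeouts to downstream yes; request latency up NO; log volume spike yes; memory climbing yes; disk writes elevated yes
(D) runaway worker thread — accounts for every observation (memory climbing by request latency up → memory climbing)
(E) TLS handshake storm — timeouts to downstream yes; request latency up NO; log volume spike NO; memory climbing yes; disk writes elevated yes
(F) slow downstream dependency — does not account for timeouts to downstream, log volume spike
(D) alone accounts for all the evidence.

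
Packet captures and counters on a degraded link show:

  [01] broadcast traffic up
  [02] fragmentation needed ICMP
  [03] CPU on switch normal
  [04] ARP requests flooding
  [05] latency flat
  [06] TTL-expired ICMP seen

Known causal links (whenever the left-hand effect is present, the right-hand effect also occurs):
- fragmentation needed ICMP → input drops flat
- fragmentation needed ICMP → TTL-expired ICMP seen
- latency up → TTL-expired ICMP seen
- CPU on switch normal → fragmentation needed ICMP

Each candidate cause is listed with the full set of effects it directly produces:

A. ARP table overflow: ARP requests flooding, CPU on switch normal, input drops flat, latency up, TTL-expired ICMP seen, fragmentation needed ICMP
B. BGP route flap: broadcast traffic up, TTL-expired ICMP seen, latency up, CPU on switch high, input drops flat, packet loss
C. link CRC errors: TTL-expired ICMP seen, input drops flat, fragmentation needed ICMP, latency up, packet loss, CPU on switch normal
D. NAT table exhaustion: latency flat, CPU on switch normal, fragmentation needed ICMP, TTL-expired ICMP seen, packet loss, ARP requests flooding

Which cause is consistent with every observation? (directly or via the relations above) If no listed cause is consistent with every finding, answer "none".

none

For each candidate, compare predicted effects to what was observed:
(A) ARP table overflow — broadcast traffic up NO; fragmentation needed ICMP yes; CPU on switch normal yes; ARP requests flooding yes; latency flat NO; TTL-expired ICMP seen yes
(B) BGP route flap — fails on fragmentation needed ICMP, CPU on switch normal, ARP requests flooding, latency flat (predicts CPU on switch high, not CPU on switch normal; predicts latency up, not latency flat)
(C) link CRC errors — fails on broadcast traffic up, ARP requests flooding, latency flat (predicts latency up, not latency flat)
(D) NAT table exhaustion — does not account for broadcast traffic up
No candidate is consistent with all observations.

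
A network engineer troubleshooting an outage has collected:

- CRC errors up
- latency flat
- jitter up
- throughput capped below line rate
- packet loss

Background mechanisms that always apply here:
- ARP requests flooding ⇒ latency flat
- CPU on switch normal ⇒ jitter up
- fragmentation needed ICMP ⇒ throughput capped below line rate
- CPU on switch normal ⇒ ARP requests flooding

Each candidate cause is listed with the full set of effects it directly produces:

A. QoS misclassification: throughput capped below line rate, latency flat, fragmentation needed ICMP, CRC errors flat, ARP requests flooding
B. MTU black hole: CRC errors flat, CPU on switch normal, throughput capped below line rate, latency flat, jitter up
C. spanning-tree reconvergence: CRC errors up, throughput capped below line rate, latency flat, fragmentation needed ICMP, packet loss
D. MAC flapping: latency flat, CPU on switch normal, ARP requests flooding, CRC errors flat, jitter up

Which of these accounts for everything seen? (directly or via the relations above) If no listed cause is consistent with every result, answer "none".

For each candidate, compare predicted effects to what was observed:
(A) QoS misclassification — CRC errors up NO; latency flat yes; jitter up NO; throughput capped below line rate yes; packet loss NO
(B) MTU black hole — CRC errors up NO; latency flat yes; jitter up yes; throughput capped below line rate yes; packet loss NO
(C) spanning-tree reconvergence — does not account for jitter up
(D) MAC flapping — fails on CRC errors up, throughput capped below line rate, packet loss (predicts CRC errors flat, not CRC errors up)
None of the listed candidates fits everything.

none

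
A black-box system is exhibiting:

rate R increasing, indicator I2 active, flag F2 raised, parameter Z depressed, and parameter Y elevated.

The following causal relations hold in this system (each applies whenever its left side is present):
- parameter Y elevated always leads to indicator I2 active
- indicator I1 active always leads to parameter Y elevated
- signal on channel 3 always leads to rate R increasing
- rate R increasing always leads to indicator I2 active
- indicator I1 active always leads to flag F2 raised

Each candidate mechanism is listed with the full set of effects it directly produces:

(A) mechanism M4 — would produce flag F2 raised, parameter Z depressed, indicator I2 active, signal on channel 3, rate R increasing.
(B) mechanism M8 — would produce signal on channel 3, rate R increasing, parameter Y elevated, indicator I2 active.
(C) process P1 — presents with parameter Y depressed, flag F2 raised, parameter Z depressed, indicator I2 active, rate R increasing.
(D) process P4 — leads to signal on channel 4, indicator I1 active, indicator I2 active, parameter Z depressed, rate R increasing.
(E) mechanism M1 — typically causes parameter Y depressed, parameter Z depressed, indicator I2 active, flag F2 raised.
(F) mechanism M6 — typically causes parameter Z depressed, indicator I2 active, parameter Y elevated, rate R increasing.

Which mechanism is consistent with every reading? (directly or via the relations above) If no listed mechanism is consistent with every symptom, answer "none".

Testing each hypothesis:
(A) mechanism M4 — does not account for parameter Y elevated
(B) mechanism M8 — rate R increasing match; indicator I2 active match; flag F2 raised miss; parameter Z depressed miss; parameter Y elevated match
(C) process P1 — rate R increasing match; indicator I2 active match; flag F2 raised match; parameter Z depressed match; parameter Y elevated miss
(D) process P4 — rate R increasing match; indicator I2 active match; flag F2 raised match (via indicator I1 active → flag F2 raised); parameter Z depressed match; parameter Y elevated match (via indicator I1 active → parameter Y elevated)
(E) mechanism M1 — rate R increasing miss; indicator I2 active match; flag F2 raised match; parameter Z depressed match; parameter Y elevated miss
(F) mechanism M6 — rate R increasing match; indicator I2 active match; flag F2 raised miss; parameter Z depressed match; parameter Y elevated match
(D) alone accounts for all the evidence.

D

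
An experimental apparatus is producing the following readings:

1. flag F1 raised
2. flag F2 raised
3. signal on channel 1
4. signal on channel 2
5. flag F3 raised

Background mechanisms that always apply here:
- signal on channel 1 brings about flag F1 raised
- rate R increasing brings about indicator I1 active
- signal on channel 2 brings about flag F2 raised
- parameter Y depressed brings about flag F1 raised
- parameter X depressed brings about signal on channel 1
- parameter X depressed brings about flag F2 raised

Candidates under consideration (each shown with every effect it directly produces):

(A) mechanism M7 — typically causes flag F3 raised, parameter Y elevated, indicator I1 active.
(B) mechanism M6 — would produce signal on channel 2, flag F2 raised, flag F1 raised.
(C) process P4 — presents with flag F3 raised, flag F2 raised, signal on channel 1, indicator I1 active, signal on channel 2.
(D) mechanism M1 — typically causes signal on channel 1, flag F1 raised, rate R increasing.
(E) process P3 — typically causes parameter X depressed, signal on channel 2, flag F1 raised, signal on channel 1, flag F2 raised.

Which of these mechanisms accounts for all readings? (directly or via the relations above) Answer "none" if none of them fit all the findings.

C

Testing each hypothesis:
(A) mechanism M7 — flag F1 raised -; flag F2 raised -; signal on channel 1 -; signal on channel 2 -; flag F3 raised +
(B) mechanism M6 — does not account for signal on channel 1, flag F3 raised
(C) process P4 — flag F1 raised + (via signal on channel 1 → flag F1 raised); flag F2 raised +; signal on channel 1 +; signal on channel 2 +; flag F3 raised +
(D) mechanism M1 — does not account for flag F2 raised, signal on channel 2, flag F3 raised
(E) process P3 — flag F1 raised +; flag F2 raised +; signal on channel 1 +; signal on channel 2 +; flag F3 raised -
Only (C) is consistent with every observation.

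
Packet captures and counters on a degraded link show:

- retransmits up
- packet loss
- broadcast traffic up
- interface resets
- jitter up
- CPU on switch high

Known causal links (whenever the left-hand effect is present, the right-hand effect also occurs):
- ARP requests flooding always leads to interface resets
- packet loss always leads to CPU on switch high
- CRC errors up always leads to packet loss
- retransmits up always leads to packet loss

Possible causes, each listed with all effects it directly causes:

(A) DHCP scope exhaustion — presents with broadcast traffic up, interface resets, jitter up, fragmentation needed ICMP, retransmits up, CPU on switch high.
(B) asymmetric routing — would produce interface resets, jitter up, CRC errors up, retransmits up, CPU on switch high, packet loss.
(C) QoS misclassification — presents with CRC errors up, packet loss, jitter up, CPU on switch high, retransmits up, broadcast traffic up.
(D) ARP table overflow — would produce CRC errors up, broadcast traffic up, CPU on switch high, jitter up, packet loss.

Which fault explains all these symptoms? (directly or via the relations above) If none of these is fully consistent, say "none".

A

For each candidate, compare predicted effects to what was observed:
(A) DHCP scope exhaustion — retransmits up ✓; packet loss ✓ (through retransmits up → packet loss); broadcast traffic up ✓; interface resets ✓; jitter up ✓; CPU on switch high ✓
(B) asymmetric routing — retransmits up ✓; packet loss ✓; broadcast traffic up ✗; interface resets ✓; jitter up ✓; CPU on switch high ✓
(C) QoS misclassification — does not account for interface resets
(D) ARP table overflow — retransmits up ✗; packet loss ✓; broadcast traffic up ✓; interface resets ✗; jitter up ✓; CPU on switch high ✓
(A) alone accounts for all the evidence.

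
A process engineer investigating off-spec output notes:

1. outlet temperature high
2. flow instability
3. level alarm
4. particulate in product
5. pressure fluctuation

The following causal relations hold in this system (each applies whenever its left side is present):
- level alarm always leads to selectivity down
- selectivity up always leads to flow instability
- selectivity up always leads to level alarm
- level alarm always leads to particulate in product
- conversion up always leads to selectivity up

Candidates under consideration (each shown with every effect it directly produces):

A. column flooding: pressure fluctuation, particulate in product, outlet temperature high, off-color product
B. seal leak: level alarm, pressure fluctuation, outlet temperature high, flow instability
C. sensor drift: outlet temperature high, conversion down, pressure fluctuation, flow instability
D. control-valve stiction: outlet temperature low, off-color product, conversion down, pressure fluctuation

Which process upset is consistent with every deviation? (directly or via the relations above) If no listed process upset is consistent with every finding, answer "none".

For each candidate, compare predicted effects to what was observed:
(A) column flooding — does not account for flow instability, level alarm
(B) seal leak — outlet temperature high yes; flow instability yes; level alarm yes; particulate in product yes (via level alarm → particulate in product); pressure fluctuation yes
(C) sensor drift — outlet temperature high yes; flow instability yes; level alarm NO; particulate in product NO; pressure fluctuation yes
(D) control-valve stiction — fails on outlet temperature high, flow instability, level alarm, particulate in product (predicts outlet temperature low, not outlet temperature high)
Only (B) is consistent with every observation.

B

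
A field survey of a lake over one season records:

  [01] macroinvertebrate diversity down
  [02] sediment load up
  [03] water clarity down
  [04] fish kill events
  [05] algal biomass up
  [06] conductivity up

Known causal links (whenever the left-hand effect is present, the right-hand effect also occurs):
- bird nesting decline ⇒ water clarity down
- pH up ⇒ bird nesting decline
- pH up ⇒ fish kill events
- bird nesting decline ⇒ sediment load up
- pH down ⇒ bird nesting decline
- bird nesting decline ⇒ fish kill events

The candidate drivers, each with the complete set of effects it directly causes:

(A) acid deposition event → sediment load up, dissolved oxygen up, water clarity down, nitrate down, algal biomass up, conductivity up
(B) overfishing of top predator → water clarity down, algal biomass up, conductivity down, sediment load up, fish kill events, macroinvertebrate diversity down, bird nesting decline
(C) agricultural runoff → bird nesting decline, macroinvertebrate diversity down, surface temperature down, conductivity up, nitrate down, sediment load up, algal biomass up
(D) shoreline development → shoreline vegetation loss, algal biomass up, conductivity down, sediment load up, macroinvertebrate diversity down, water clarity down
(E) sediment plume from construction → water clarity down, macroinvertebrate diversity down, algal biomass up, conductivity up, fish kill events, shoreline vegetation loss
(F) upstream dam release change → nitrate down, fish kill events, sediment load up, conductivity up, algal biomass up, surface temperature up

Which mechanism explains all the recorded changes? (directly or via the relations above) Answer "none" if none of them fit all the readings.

Checking each candidate against the observations:
(A) acid deposition event — does not account for macroinvertebrate diversity down, fish kill events
(B) overfishing of top predator — macroinvertebrate diversity down yes; sediment load up yes; water clarity down yes; fish kill events yes; algal biomass up yes; conductivity up NO
(C) agricultural runoff — accounts for every observation (water clarity down through bird nesting decline → water clarity down)
(D) shoreline development — fails on fish kill events, conductivity up (predicts conductivity down, not conductivity up)
(E) sediment plume from construction — does not account for sediment load up
(F) upstream dam release change — macroinvertebrate diversity down NO; sediment load up yes; water clarity down NO; fish kill events yes; algal biomass up yes; conductivity up yes
(C) is the only candidate with no mismatches.

C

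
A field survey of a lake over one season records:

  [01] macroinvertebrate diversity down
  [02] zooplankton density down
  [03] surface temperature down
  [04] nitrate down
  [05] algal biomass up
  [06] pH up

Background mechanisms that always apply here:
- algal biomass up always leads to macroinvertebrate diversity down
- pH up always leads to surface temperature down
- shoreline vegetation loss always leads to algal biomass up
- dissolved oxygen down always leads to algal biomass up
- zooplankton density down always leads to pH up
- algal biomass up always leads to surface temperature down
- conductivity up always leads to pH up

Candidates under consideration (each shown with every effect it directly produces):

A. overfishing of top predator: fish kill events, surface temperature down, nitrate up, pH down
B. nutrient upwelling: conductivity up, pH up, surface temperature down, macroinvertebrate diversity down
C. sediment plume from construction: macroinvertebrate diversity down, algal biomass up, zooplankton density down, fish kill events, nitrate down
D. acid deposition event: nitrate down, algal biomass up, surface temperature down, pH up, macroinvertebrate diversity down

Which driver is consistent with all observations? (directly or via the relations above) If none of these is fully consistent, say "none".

Checking each candidate against the observations:
(A) overfishing of top predator — macroinvertebrate diversity down -; zooplankton density down -; surface temperature down +; nitrate down -; algal biomass up -; pH up -
(B) nutrient upwelling — does not account for zooplankton density down, nitrate down, algal biomass up
(C) sediment plume from construction — accounts for every observation (surface temperature down through algal biomass up → surface temperature down)
(D) acid deposition event — macroinvertebrate diversity down +; zooplankton density down -; surface temperature down +; nitrate down +; algal biomass up +; pH up +
(C) alone accounts for all the evidence.

C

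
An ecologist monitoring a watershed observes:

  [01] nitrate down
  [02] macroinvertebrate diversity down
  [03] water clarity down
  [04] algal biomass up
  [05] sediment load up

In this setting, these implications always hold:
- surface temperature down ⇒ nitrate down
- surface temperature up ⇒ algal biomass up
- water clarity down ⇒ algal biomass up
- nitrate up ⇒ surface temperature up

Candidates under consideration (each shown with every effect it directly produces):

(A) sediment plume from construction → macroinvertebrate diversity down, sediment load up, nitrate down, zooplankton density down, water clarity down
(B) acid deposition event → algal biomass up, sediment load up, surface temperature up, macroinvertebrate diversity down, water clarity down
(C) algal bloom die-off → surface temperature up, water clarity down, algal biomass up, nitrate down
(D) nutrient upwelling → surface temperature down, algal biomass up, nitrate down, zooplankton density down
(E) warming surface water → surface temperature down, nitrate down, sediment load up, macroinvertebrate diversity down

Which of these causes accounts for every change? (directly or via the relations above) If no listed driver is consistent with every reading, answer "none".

Per-candidate check:
(A) sediment plume from construction — nitrate down yes; macroinvertebrate diversity down yes; water clarity down yes; algal biomass up yes (via water clarity down → algal biomass up); sediment load up yes
(B) acid deposition event — nitrate down NO; macroinvertebrate diversity down yes; water clarity down yes; algal biomass up yes; sediment load up yes
(C) algal bloom die-off — does not account for macroinvertebrate diversity down, sediment load up
(D) nutrient upwelling — nitrate down yes; macroinvertebrate diversity down NO; water clarity down NO; algal biomass up yes; sediment load up NO
(E) warming surface water — does not account for water clarity down, algal biomass up
(A) is the only candidate with no mismatches.

A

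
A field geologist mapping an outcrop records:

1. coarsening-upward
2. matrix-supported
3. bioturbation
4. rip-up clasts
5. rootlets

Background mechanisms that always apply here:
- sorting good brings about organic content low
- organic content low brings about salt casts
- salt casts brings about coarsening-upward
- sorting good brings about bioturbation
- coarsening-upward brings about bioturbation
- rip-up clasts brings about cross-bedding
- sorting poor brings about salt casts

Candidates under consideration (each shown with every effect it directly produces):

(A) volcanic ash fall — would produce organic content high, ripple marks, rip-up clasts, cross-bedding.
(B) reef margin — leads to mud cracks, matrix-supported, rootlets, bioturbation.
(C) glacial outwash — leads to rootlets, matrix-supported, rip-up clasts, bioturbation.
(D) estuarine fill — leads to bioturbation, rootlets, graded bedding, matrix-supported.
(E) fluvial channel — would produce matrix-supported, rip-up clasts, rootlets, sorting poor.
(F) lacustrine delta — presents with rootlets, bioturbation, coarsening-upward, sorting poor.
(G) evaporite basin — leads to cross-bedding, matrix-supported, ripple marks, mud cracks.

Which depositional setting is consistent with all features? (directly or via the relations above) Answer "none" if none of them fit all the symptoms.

E

Testing each hypothesis:
(A) volcanic ash fall — does not account for coarsening-upward, matrix-supported, bioturbation, rootlets
(B) reef margin — coarsening-upward -; matrix-supported +; bioturbation +; rip-up clasts -; rootlets +
(C) glacial outwash — coarsening-upward -; matrix-supported +; bioturbation +; rip-up clasts +; rootlets +
(D) estuarine fill — does not account for coarsening-upward, rip-up clasts
(E) fluvial channel — accounts for every observation (coarsening-upward via sorting poor → salt casts → coarsening-upward)
(F) lacustrine delta — coarsening-upward +; matrix-supported -; bioturbation +; rip-up clasts -; rootlets +
(G) evaporite basin — does not account for coarsening-upward, bioturbation, rip-up clasts, rootlets
Only (E) is consistent with every observation.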